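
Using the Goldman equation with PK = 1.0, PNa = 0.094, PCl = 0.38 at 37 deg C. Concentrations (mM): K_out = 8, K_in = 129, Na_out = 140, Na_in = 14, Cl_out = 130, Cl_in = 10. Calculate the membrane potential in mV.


Vm = (RT/F)*ln((PK*Ko + PNa*Nao + PCl*Cli)/(PK*Ki + PNa*Nai + PCl*Clo))
Numer = 24.96, Denom = 179.716
Vm = -52.76 mV


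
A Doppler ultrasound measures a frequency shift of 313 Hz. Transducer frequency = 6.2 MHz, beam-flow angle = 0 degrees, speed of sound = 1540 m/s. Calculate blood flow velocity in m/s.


v = fd * c / (2 * f0 * cos(theta))
v = 313 * 1540 / (2 * 6.2000e+06 * cos(0))
v = 0.03887 m/s


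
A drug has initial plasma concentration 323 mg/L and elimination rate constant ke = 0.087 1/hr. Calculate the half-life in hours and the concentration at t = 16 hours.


t_half = ln(2) / ke = 0.693147 / 0.087 = 7.967 hr
C(t) = C0 * exp(-ke*t) = 323 * exp(-0.087*16)
C(16) = 80.29 mg/L


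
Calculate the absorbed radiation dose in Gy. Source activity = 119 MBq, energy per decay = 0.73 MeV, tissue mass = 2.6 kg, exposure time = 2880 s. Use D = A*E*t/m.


A = 119 MBq = 1.1900e+08 Bq
E = 0.73 MeV = 1.16946e-13 J
D = A*E*t/m = 1.1900e+08*1.16946e-13*2880/2.6
D = 0.01542 Gy


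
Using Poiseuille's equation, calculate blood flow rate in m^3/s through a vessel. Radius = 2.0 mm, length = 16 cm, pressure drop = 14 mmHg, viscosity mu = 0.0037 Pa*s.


Q = pi*r^4*dP / (8*mu*L)
r = 0.002 m, L = 0.16 m
dP = 14 mmHg = 1866.508 Pa
Q = 1.9810e-05 m^3/s


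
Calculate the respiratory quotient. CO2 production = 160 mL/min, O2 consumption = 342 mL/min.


RQ = VCO2 / VO2
RQ = 160 / 342
RQ = 0.4678


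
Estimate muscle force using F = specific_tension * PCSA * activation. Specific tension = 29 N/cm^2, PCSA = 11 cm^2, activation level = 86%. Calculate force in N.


F = sigma * PCSA * activation
F = 29 * 11 * 0.86
F = 274.3 N


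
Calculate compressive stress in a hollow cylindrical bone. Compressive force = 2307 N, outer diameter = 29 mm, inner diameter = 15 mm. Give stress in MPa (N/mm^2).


A = pi*(r_o^2 - r_i^2)
r_o = 14.5 mm, r_i = 7.5 mm
A = 483.805 mm^2
sigma = F/A = 2307 / 483.805
sigma = 4.768 MPa


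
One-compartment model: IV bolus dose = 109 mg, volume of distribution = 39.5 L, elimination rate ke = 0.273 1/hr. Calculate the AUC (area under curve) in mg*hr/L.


C0 = Dose/Vd = 109/39.5 = 2.75949 mg/L
AUC = C0/ke = 2.75949/0.273
AUC = 10.11 mg*hr/L


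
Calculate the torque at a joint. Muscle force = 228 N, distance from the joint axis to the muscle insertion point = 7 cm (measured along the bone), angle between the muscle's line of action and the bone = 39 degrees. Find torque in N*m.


Torque = F * d * sin(theta)   (moment arm = d*sin(theta))
d = 7 cm = 0.07 m
Torque = 228 * 0.07 * sin(39)
Torque = 10.04 N*m


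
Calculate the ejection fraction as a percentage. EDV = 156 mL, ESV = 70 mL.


SV = EDV - ESV = 156 - 70 = 86 mL
EF = SV/EDV * 100 = 86/156 * 100
EF = 55.13%


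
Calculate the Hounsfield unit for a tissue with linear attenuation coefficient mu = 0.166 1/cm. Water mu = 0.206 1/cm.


HU = ((mu_tissue - mu_water) / mu_water) * 1000
HU = ((0.166 - 0.206) / 0.206) * 1000
HU = -194.2


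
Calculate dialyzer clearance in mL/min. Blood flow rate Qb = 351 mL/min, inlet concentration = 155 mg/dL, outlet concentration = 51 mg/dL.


K = Qb * (Cb_in - Cb_out) / Cb_in
K = 351 * (155 - 51) / 155
K = 235.5 mL/min


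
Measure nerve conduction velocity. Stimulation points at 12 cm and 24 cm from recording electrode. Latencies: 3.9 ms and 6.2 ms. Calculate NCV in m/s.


Distance = (24 - 12) / 100 = 0.12 m
dt = (6.2 - 3.9) / 1000 = 0.0023 s
NCV = dist / dt = 52.17 m/s


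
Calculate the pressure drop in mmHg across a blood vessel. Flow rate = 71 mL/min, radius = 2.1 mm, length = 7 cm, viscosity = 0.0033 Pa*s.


dP = 8*mu*L*Q / (pi*r^4)
Q = 71 mL/min = 1.18333e-06 m^3/s
dP = 35.7916 Pa = 35.7916 / 133.322 mmHg = 0.2685 mmHg


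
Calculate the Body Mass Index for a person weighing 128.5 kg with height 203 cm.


BMI = weight / height^2
height = 203 cm = 2.03 m
BMI = 128.5 / 2.03^2
BMI = 31.18 kg/m^2


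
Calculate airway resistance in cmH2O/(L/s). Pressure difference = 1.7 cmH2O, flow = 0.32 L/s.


R = dP / flow
R = 1.7 / 0.32
R = 5.312 cmH2O/(L/s)


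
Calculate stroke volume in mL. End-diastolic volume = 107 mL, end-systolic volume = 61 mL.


SV = EDV - ESV
SV = 107 - 61
SV = 46 mL


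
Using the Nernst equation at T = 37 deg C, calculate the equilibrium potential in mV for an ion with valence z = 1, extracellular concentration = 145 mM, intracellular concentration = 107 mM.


E = (RT/(zF)) * ln(C_out/C_in)
T = 37 + 273.15 = 310.15 K
E = (8.314 * 310.15 / (1 * 96485)) * ln(145/107)
E = 8.122 mV


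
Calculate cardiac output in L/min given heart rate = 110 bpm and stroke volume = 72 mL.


CO = HR * SV
CO = 110 * 72 / 1000
CO = 7.92 L/min


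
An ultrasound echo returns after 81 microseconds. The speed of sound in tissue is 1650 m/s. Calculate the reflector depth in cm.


depth = c * t / 2
t = 81 us = 8.1000e-05 s
depth = 1650 * 8.1000e-05 / 2
depth = 0.066825 m = 6.6825 cm


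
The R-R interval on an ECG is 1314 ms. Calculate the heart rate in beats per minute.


HR = 60 / RR_interval(s)
RR = 1314 ms = 1.314 s
HR = 60 / 1.314 = 45.66 bpm


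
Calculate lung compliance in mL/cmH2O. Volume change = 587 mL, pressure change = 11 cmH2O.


C = dV / dP
C = 587 / 11
C = 53.36 mL/cmH2O


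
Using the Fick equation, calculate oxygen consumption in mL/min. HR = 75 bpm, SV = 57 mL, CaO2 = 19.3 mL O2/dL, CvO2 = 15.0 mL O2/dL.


CO = HR*SV = 75*57/1000 = 4.275 L/min
a-v O2 diff = 19.3 - 15.0 = 4.3 mL/dL
VO2 = CO * (CaO2-CvO2) * 10 dL/L
VO2 = 4.275 * 4.3 * 10
VO2 = 183.8 mL/min


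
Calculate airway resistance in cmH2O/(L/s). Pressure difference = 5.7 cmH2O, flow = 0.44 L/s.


R = dP / flow
R = 5.7 / 0.44
R = 12.95 cmH2O/(L/s)


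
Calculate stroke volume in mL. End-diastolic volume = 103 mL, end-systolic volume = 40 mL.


SV = EDV - ESV
SV = 103 - 40
SV = 63 mL


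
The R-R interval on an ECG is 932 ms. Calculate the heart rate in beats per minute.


HR = 60 / RR_interval(s)
RR = 932 ms = 0.932 s
HR = 60 / 0.932 = 64.38 bpm


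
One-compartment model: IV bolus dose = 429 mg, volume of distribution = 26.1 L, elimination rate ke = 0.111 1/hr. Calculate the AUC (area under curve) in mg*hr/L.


C0 = Dose/Vd = 429/26.1 = 16.4368 mg/L
AUC = C0/ke = 16.4368/0.111
AUC = 148.1 mg*hr/L


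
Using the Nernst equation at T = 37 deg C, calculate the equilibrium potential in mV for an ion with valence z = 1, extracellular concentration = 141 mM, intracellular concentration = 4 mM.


E = (RT/(zF)) * ln(C_out/C_in)
T = 37 + 273.15 = 310.15 K
E = (8.314 * 310.15 / (1 * 96485)) * ln(141/4)
E = 95.21 mV


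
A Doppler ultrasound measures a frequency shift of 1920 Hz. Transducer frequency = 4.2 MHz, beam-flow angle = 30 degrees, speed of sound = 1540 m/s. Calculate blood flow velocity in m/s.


v = fd * c / (2 * f0 * cos(theta))
v = 1920 * 1540 / (2 * 4.2000e+06 * cos(30))
v = 0.4065 m/s


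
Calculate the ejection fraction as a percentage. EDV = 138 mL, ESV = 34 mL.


SV = EDV - ESV = 138 - 34 = 104 mL
EF = SV/EDV * 100 = 104/138 * 100
EF = 75.36%


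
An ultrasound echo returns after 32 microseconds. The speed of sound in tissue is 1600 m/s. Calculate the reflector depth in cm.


depth = c * t / 2
t = 32 us = 3.2000e-05 s
depth = 1600 * 3.2000e-05 / 2
depth = 0.0256 m = 2.56 cm


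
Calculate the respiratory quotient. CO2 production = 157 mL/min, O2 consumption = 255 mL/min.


RQ = VCO2 / VO2
RQ = 157 / 255
RQ = 0.6157


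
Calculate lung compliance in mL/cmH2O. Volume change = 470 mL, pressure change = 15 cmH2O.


C = dV / dP
C = 470 / 15
C = 31.33 mL/cmH2O


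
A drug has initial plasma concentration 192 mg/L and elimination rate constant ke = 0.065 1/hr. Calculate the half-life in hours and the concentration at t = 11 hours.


t_half = ln(2) / ke = 0.693147 / 0.065 = 10.66 hr
C(t) = C0 * exp(-ke*t) = 192 * exp(-0.065*11)
C(11) = 93.92 mg/L


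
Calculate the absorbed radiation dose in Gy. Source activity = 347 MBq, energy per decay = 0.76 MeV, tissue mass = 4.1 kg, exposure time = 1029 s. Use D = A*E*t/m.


A = 347 MBq = 3.4700e+08 Bq
E = 0.76 MeV = 1.21752e-13 J
D = A*E*t/m = 3.4700e+08*1.21752e-13*1029/4.1
D = 0.0106 Gy


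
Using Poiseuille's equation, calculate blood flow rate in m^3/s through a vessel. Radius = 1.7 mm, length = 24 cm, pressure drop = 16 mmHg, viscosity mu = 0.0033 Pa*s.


Q = pi*r^4*dP / (8*mu*L)
r = 0.0017 m, L = 0.24 m
dP = 16 mmHg = 2133.152 Pa
Q = 8.8339e-06 m^3/s


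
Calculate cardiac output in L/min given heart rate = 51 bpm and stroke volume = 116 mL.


CO = HR * SV
CO = 51 * 116 / 1000
CO = 5.916 L/min


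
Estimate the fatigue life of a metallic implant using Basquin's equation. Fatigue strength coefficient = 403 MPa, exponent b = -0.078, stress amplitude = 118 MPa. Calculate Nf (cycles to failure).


sigma_a = sigma_f' * (2Nf)^b
2Nf = (sigma_a/sigma_f')^(1/b)
2Nf = (118/403)^(1/-0.078)
2Nf = 6898535.6
Nf = 3.4493e+06


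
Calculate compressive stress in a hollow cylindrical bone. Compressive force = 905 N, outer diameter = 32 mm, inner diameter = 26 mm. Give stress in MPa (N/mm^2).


A = pi*(r_o^2 - r_i^2)
r_o = 16 mm, r_i = 13 mm
A = 273.319 mm^2
sigma = F/A = 905 / 273.319
sigma = 3.311 MPa


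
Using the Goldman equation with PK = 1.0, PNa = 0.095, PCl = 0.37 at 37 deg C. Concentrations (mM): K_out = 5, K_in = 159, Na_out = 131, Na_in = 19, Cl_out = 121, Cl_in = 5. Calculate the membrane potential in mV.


Vm = (RT/F)*ln((PK*Ko + PNa*Nao + PCl*Cli)/(PK*Ki + PNa*Nai + PCl*Clo))
Numer = 19.295, Denom = 205.575
Vm = -63.23 mV


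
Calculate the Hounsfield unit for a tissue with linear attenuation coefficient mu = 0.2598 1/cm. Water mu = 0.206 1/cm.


HU = ((mu_tissue - mu_water) / mu_water) * 1000
HU = ((0.2598 - 0.206) / 0.206) * 1000
HU = 261.2


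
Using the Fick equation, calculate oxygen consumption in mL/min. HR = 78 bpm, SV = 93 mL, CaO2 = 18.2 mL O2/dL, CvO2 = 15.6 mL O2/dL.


CO = HR*SV = 78*93/1000 = 7.254 L/min
a-v O2 diff = 18.2 - 15.6 = 2.6 mL/dL
VO2 = CO * (CaO2-CvO2) * 10 dL/L
VO2 = 7.254 * 2.6 * 10
VO2 = 188.6 mL/min


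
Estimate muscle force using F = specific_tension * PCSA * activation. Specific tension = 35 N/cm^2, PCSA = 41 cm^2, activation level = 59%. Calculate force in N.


F = sigma * PCSA * activation
F = 35 * 41 * 0.59
F = 846.6 N


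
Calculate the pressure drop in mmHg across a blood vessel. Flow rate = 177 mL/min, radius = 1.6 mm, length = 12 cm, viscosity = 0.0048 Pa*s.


dP = 8*mu*L*Q / (pi*r^4)
Q = 177 mL/min = 2.95e-06 m^3/s
dP = 660.244 Pa = 660.244 / 133.322 mmHg = 4.952 mmHg


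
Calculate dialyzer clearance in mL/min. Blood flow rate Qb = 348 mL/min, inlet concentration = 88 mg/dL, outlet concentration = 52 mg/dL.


K = Qb * (Cb_in - Cb_out) / Cb_in
K = 348 * (88 - 52) / 88
K = 142.4 mL/min


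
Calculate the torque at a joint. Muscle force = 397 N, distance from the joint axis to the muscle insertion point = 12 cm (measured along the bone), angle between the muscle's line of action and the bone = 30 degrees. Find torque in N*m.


Torque = F * d * sin(theta)   (moment arm = d*sin(theta))
d = 12 cm = 0.12 m
Torque = 397 * 0.12 * sin(30)
Torque = 23.82 N*m


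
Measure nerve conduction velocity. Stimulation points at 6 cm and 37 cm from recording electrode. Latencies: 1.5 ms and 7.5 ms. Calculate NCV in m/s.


Distance = (37 - 6) / 100 = 0.31 m
dt = (7.5 - 1.5) / 1000 = 0.006 s
NCV = dist / dt = 51.67 m/s


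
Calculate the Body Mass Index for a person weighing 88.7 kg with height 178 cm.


BMI = weight / height^2
height = 178 cm = 1.78 m
BMI = 88.7 / 1.78^2
BMI = 28 kg/m^2


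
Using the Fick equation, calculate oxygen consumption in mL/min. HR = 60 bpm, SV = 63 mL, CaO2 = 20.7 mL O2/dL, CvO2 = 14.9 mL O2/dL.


CO = HR*SV = 60*63/1000 = 3.78 L/min
a-v O2 diff = 20.7 - 14.9 = 5.8 mL/dL
VO2 = CO * (CaO2-CvO2) * 10 dL/L
VO2 = 3.78 * 5.8 * 10
VO2 = 219.2 mL/min


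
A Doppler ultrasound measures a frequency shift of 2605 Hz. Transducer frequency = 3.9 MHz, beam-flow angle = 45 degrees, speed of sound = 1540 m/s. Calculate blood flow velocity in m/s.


v = fd * c / (2 * f0 * cos(theta))
v = 2605 * 1540 / (2 * 3.9000e+06 * cos(45))
v = 0.7274 m/s


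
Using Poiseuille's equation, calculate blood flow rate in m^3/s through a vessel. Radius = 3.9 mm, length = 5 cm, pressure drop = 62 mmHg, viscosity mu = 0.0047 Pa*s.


Q = pi*r^4*dP / (8*mu*L)
r = 0.0039 m, L = 0.05 m
dP = 62 mmHg = 8265.964 Pa
Q = 0.003196 m^3/s


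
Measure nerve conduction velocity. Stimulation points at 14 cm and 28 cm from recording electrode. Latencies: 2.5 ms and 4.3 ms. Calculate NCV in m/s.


Distance = (28 - 14) / 100 = 0.14 m
dt = (4.3 - 2.5) / 1000 = 0.0018 s
NCV = dist / dt = 77.78 m/s


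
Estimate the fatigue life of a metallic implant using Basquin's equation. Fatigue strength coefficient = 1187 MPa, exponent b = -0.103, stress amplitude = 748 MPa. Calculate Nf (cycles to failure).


sigma_a = sigma_f' * (2Nf)^b
2Nf = (sigma_a/sigma_f')^(1/b)
2Nf = (748/1187)^(1/-0.103)
2Nf = 88.527632
Nf = 44.26


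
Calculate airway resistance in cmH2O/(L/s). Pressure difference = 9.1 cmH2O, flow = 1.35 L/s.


R = dP / flow
R = 9.1 / 1.35
R = 6.741 cmH2O/(L/s)


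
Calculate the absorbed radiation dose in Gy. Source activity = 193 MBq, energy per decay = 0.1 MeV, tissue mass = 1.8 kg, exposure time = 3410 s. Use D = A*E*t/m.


A = 193 MBq = 1.9300e+08 Bq
E = 0.1 MeV = 1.602e-14 J
D = A*E*t/m = 1.9300e+08*1.602e-14*3410/1.8
D = 0.005857 Gy


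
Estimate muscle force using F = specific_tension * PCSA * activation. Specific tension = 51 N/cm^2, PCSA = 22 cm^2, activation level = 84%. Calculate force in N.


F = sigma * PCSA * activation
F = 51 * 22 * 0.84
F = 942.5 N


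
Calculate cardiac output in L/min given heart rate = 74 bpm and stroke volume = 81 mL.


CO = HR * SV
CO = 74 * 81 / 1000
CO = 5.994 L/min


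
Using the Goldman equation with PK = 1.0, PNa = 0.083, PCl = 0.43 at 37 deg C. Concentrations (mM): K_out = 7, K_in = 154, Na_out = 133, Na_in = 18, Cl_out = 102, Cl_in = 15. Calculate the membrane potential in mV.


Vm = (RT/F)*ln((PK*Ko + PNa*Nao + PCl*Cli)/(PK*Ki + PNa*Nai + PCl*Clo))
Numer = 24.489, Denom = 199.354
Vm = -56.04 mV


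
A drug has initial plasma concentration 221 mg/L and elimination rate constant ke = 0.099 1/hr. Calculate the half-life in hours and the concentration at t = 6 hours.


t_half = ln(2) / ke = 0.693147 / 0.099 = 7.001 hr
C(t) = C0 * exp(-ke*t) = 221 * exp(-0.099*6)
C(6) = 122 mg/L


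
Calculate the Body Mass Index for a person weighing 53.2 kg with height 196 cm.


BMI = weight / height^2
height = 196 cm = 1.96 m
BMI = 53.2 / 1.96^2
BMI = 13.85 kg/m^2


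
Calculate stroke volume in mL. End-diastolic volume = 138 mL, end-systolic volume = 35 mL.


SV = EDV - ESV
SV = 138 - 35
SV = 103 mL


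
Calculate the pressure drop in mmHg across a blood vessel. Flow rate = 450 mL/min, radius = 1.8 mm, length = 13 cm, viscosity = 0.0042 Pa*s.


dP = 8*mu*L*Q / (pi*r^4)
Q = 450 mL/min = 7.5e-06 m^3/s
dP = 993.354 Pa = 993.354 / 133.322 mmHg = 7.451 mmHg


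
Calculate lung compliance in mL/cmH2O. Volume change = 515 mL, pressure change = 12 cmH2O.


C = dV / dP
C = 515 / 12
C = 42.92 mL/cmH2O


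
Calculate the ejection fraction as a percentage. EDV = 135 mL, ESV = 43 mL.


SV = EDV - ESV = 135 - 43 = 92 mL
EF = SV/EDV * 100 = 92/135 * 100
EF = 68.15%


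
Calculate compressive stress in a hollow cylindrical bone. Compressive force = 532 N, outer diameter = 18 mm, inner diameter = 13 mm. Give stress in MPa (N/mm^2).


A = pi*(r_o^2 - r_i^2)
r_o = 9 mm, r_i = 6.5 mm
A = 121.737 mm^2
sigma = F/A = 532 / 121.737
sigma = 4.37 MPa


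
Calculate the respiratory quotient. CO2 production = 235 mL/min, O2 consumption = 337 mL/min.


RQ = VCO2 / VO2
RQ = 235 / 337
RQ = 0.6973


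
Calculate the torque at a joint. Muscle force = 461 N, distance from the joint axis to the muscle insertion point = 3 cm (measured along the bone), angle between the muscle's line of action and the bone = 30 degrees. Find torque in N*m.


Torque = F * d * sin(theta)   (moment arm = d*sin(theta))
d = 3 cm = 0.03 m
Torque = 461 * 0.03 * sin(30)
Torque = 6.915 N*m


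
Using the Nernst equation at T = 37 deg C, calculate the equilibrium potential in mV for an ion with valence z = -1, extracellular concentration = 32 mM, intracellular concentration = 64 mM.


E = (RT/(zF)) * ln(C_out/C_in)
T = 37 + 273.15 = 310.15 K
E = (8.314 * 310.15 / (-1 * 96485)) * ln(32/64)
E = 18.52 mV


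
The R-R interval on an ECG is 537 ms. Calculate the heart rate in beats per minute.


HR = 60 / RR_interval(s)
RR = 537 ms = 0.537 s
HR = 60 / 0.537 = 111.7 bpm


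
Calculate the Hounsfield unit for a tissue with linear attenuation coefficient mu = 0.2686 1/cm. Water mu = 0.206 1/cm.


HU = ((mu_tissue - mu_water) / mu_water) * 1000
HU = ((0.2686 - 0.206) / 0.206) * 1000
HU = 303.9


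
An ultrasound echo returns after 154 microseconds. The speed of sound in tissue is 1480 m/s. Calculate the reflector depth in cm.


depth = c * t / 2
t = 154 us = 1.5400e-04 s
depth = 1480 * 1.5400e-04 / 2
depth = 0.11396 m = 11.396 cm


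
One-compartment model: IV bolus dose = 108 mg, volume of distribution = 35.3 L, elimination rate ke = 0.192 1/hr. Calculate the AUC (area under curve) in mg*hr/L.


C0 = Dose/Vd = 108/35.3 = 3.05949 mg/L
AUC = C0/ke = 3.05949/0.192
AUC = 15.93 mg*hr/L


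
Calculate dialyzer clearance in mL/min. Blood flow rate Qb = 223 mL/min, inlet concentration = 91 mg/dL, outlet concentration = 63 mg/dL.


K = Qb * (Cb_in - Cb_out) / Cb_in
K = 223 * (91 - 63) / 91
K = 68.62 mL/min


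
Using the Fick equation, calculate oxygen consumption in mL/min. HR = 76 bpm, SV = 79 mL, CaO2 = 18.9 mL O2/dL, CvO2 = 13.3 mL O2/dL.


CO = HR*SV = 76*79/1000 = 6.004 L/min
a-v O2 diff = 18.9 - 13.3 = 5.6 mL/dL
VO2 = CO * (CaO2-CvO2) * 10 dL/L
VO2 = 6.004 * 5.6 * 10
VO2 = 336.2 mL/min


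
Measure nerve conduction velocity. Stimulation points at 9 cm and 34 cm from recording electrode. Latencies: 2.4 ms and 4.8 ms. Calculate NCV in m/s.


Distance = (34 - 9) / 100 = 0.25 m
dt = (4.8 - 2.4) / 1000 = 0.0024 s
NCV = dist / dt = 104.2 m/s


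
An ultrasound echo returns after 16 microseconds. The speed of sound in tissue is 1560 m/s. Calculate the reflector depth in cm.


depth = c * t / 2
t = 16 us = 1.6000e-05 s
depth = 1560 * 1.6000e-05 / 2
depth = 0.01248 m = 1.248 cm


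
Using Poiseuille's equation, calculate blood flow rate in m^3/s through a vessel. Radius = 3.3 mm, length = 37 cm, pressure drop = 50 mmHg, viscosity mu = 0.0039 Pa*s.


Q = pi*r^4*dP / (8*mu*L)
r = 0.0033 m, L = 0.37 m
dP = 50 mmHg = 6666.1 Pa
Q = 2.1514e-04 m^3/s


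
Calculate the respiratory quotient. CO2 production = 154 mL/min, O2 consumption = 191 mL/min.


RQ = VCO2 / VO2
RQ = 154 / 191
RQ = 0.8063


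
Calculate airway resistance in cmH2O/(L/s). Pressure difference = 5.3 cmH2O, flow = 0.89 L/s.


R = dP / flow
R = 5.3 / 0.89
R = 5.955 cmH2O/(L/s)


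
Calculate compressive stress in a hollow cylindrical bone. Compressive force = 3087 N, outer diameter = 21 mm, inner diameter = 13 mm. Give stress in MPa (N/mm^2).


A = pi*(r_o^2 - r_i^2)
r_o = 10.5 mm, r_i = 6.5 mm
A = 213.628 mm^2
sigma = F/A = 3087 / 213.628
sigma = 14.45 MPa


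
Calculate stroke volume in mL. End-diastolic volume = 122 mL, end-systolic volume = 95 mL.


SV = EDV - ESV
SV = 122 - 95
SV = 27 mL


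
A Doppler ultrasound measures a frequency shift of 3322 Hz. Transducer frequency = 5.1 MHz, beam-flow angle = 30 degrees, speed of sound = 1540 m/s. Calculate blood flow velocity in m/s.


v = fd * c / (2 * f0 * cos(theta))
v = 3322 * 1540 / (2 * 5.1000e+06 * cos(30))
v = 0.5791 m/s


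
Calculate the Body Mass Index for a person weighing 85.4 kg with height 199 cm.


BMI = weight / height^2
height = 199 cm = 1.99 m
BMI = 85.4 / 1.99^2
BMI = 21.57 kg/m^2


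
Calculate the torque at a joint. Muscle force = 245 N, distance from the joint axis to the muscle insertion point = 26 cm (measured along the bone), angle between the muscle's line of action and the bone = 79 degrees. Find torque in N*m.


Torque = F * d * sin(theta)   (moment arm = d*sin(theta))
d = 26 cm = 0.26 m
Torque = 245 * 0.26 * sin(79)
Torque = 62.53 N*m


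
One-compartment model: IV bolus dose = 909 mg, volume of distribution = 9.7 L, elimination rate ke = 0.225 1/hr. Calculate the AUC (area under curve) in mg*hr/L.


C0 = Dose/Vd = 909/9.7 = 93.7113 mg/L
AUC = C0/ke = 93.7113/0.225
AUC = 416.5 mg*hr/L


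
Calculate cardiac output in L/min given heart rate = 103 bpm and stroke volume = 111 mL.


CO = HR * SV
CO = 103 * 111 / 1000
CO = 11.43 L/min


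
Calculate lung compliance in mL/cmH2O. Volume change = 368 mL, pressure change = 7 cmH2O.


C = dV / dP
C = 368 / 7
C = 52.57 mL/cmH2O


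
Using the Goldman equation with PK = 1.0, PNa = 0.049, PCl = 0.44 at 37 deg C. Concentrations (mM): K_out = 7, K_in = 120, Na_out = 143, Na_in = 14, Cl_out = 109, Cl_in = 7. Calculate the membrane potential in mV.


Vm = (RT/F)*ln((PK*Ko + PNa*Nao + PCl*Cli)/(PK*Ki + PNa*Nai + PCl*Clo))
Numer = 17.087, Denom = 168.646
Vm = -61.19 mV


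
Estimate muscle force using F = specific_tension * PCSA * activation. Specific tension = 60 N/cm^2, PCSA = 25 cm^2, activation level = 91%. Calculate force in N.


F = sigma * PCSA * activation
F = 60 * 25 * 0.91
F = 1365 N


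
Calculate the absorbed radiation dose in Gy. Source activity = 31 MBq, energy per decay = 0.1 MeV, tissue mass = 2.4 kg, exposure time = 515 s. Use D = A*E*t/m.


A = 31 MBq = 3.1000e+07 Bq
E = 0.1 MeV = 1.602e-14 J
D = A*E*t/m = 3.1000e+07*1.602e-14*515/2.4
D = 1.0657e-04 Gy


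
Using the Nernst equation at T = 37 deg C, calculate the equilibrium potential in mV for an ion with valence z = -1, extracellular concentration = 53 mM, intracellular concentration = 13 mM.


E = (RT/(zF)) * ln(C_out/C_in)
T = 37 + 273.15 = 310.15 K
E = (8.314 * 310.15 / (-1 * 96485)) * ln(53/13)
E = -37.56 mV


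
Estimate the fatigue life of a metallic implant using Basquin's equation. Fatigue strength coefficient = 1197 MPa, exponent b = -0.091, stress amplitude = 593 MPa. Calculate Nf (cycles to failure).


sigma_a = sigma_f' * (2Nf)^b
2Nf = (sigma_a/sigma_f')^(1/b)
2Nf = (593/1197)^(1/-0.091)
2Nf = 2249.479
Nf = 1125


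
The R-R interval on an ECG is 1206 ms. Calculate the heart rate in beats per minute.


HR = 60 / RR_interval(s)
RR = 1206 ms = 1.206 s
HR = 60 / 1.206 = 49.75 bpm


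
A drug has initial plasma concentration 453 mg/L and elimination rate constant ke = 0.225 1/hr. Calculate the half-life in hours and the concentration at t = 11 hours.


t_half = ln(2) / ke = 0.693147 / 0.225 = 3.081 hr
C(t) = C0 * exp(-ke*t) = 453 * exp(-0.225*11)
C(11) = 38.13 mg/L


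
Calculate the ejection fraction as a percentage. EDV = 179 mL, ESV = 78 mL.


SV = EDV - ESV = 179 - 78 = 101 mL
EF = SV/EDV * 100 = 101/179 * 100
EF = 56.42%


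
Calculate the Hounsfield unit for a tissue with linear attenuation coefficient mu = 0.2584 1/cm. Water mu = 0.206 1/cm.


HU = ((mu_tissue - mu_water) / mu_water) * 1000
HU = ((0.2584 - 0.206) / 0.206) * 1000
HU = 254.4


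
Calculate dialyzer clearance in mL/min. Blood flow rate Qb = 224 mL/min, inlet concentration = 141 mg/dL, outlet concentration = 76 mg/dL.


K = Qb * (Cb_in - Cb_out) / Cb_in
K = 224 * (141 - 76) / 141
K = 103.3 mL/min


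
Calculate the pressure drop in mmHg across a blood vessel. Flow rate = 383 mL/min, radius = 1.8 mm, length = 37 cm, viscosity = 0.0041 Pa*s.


dP = 8*mu*L*Q / (pi*r^4)
Q = 383 mL/min = 6.38333e-06 m^3/s
dP = 2349 Pa = 2349 / 133.322 mmHg = 17.62 mmHg


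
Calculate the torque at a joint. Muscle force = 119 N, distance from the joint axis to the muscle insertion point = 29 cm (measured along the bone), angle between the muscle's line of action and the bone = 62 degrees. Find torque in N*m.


Torque = F * d * sin(theta)   (moment arm = d*sin(theta))
d = 29 cm = 0.29 m
Torque = 119 * 0.29 * sin(62)
Torque = 30.47 N*m


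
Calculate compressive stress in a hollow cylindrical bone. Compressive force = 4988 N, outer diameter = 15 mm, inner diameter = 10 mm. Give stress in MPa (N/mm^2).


A = pi*(r_o^2 - r_i^2)
r_o = 7.5 mm, r_i = 5 mm
A = 98.1748 mm^2
sigma = F/A = 4988 / 98.1748
sigma = 50.81 MPa


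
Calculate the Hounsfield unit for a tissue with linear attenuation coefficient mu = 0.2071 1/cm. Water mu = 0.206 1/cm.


HU = ((mu_tissue - mu_water) / mu_water) * 1000
HU = ((0.2071 - 0.206) / 0.206) * 1000
HU = 5.34


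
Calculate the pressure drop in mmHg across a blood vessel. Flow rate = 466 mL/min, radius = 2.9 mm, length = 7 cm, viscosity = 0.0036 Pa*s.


dP = 8*mu*L*Q / (pi*r^4)
Q = 466 mL/min = 7.76667e-06 m^3/s
dP = 70.4666 Pa = 70.4666 / 133.322 mmHg = 0.5285 mmHg


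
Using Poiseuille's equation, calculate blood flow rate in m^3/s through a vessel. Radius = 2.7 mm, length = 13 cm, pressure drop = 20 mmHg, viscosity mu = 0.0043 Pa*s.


Q = pi*r^4*dP / (8*mu*L)
r = 0.0027 m, L = 0.13 m
dP = 20 mmHg = 2666.44 Pa
Q = 9.9549e-05 m^3/s


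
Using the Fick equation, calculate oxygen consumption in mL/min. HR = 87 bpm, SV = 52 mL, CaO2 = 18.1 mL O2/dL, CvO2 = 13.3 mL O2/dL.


CO = HR*SV = 87*52/1000 = 4.524 L/min
a-v O2 diff = 18.1 - 13.3 = 4.8 mL/dL
VO2 = CO * (CaO2-CvO2) * 10 dL/L
VO2 = 4.524 * 4.8 * 10
VO2 = 217.2 mL/min


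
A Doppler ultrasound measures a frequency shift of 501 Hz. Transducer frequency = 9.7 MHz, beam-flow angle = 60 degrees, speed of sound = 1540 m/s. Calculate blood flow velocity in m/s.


v = fd * c / (2 * f0 * cos(theta))
v = 501 * 1540 / (2 * 9.7000e+06 * cos(60))
v = 0.07954 m/s


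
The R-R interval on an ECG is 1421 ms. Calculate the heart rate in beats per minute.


HR = 60 / RR_interval(s)
RR = 1421 ms = 1.421 s
HR = 60 / 1.421 = 42.22 bpm


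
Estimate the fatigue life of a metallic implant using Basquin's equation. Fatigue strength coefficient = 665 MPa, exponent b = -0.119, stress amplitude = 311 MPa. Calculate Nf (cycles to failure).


sigma_a = sigma_f' * (2Nf)^b
2Nf = (sigma_a/sigma_f')^(1/b)
2Nf = (311/665)^(1/-0.119)
2Nf = 593.77786
Nf = 296.9


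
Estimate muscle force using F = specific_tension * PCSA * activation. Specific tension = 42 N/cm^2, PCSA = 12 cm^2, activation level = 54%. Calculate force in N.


F = sigma * PCSA * activation
F = 42 * 12 * 0.54
F = 272.2 N


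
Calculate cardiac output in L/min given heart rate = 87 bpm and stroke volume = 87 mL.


CO = HR * SV
CO = 87 * 87 / 1000
CO = 7.569 L/min


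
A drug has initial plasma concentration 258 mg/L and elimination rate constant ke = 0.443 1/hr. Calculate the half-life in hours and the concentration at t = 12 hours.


t_half = ln(2) / ke = 0.693147 / 0.443 = 1.565 hr
C(t) = C0 * exp(-ke*t) = 258 * exp(-0.443*12)
C(12) = 1.267 mg/L


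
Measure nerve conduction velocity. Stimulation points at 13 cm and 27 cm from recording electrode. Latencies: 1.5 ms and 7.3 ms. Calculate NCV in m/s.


Distance = (27 - 13) / 100 = 0.14 m
dt = (7.3 - 1.5) / 1000 = 0.0058 s
NCV = dist / dt = 24.14 m/s


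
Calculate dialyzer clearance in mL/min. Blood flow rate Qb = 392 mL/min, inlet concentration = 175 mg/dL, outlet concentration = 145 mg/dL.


K = Qb * (Cb_in - Cb_out) / Cb_in
K = 392 * (175 - 145) / 175
K = 67.2 mL/min


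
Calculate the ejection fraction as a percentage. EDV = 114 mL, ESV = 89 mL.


SV = EDV - ESV = 114 - 89 = 25 mL
EF = SV/EDV * 100 = 25/114 * 100
EF = 21.93%


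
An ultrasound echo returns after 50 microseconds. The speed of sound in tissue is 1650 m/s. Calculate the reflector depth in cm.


depth = c * t / 2
t = 50 us = 5.0000e-05 s
depth = 1650 * 5.0000e-05 / 2
depth = 0.04125 m = 4.125 cm


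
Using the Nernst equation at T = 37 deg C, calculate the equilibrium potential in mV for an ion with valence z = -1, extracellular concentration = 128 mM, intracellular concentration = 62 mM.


E = (RT/(zF)) * ln(C_out/C_in)
T = 37 + 273.15 = 310.15 K
E = (8.314 * 310.15 / (-1 * 96485)) * ln(128/62)
E = -19.37 mV


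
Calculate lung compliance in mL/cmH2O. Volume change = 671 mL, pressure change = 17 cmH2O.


C = dV / dP
C = 671 / 17
C = 39.47 mL/cmH2O


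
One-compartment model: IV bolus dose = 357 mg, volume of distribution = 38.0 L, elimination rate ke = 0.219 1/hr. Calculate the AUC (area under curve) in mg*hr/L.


C0 = Dose/Vd = 357/38.0 = 9.39474 mg/L
AUC = C0/ke = 9.39474/0.219
AUC = 42.9 mg*hr/L


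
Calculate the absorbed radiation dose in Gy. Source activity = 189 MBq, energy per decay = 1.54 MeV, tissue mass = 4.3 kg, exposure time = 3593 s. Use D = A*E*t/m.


A = 189 MBq = 1.8900e+08 Bq
E = 1.54 MeV = 2.46708e-13 J
D = A*E*t/m = 1.8900e+08*2.46708e-13*3593/4.3
D = 0.03896 Gy


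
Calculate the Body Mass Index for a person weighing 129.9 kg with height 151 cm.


BMI = weight / height^2
height = 151 cm = 1.51 m
BMI = 129.9 / 1.51^2
BMI = 56.97 kg/m^2


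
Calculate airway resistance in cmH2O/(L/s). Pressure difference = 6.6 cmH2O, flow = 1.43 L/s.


R = dP / flow
R = 6.6 / 1.43
R = 4.615 cmH2O/(L/s)


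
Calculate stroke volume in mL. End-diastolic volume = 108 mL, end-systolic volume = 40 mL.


SV = EDV - ESV
SV = 108 - 40
SV = 68 mL


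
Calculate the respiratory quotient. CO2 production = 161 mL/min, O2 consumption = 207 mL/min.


RQ = VCO2 / VO2
RQ = 161 / 207
RQ = 0.7778


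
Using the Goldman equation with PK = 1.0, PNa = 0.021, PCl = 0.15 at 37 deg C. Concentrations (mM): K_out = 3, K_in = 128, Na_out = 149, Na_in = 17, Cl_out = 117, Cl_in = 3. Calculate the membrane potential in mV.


Vm = (RT/F)*ln((PK*Ko + PNa*Nao + PCl*Cli)/(PK*Ki + PNa*Nai + PCl*Clo))
Numer = 6.579, Denom = 145.907
Vm = -82.82 mV


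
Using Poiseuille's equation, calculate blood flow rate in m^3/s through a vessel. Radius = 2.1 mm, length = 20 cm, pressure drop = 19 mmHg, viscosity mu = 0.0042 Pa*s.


Q = pi*r^4*dP / (8*mu*L)
r = 0.0021 m, L = 0.2 m
dP = 19 mmHg = 2533.118 Pa
Q = 2.3031e-05 m^3/s


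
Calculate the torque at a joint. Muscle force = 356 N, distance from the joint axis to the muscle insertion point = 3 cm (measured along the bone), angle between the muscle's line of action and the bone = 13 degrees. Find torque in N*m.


Torque = F * d * sin(theta)   (moment arm = d*sin(theta))
d = 3 cm = 0.03 m
Torque = 356 * 0.03 * sin(13)
Torque = 2.402 N*m


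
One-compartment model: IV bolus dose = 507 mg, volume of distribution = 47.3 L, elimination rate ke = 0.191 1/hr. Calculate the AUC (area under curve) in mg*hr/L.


C0 = Dose/Vd = 507/47.3 = 10.7188 mg/L
AUC = C0/ke = 10.7188/0.191
AUC = 56.12 mg*hr/L


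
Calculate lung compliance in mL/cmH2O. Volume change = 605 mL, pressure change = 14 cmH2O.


C = dV / dP
C = 605 / 14
C = 43.21 mL/cmH2O


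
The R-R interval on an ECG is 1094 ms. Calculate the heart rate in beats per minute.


HR = 60 / RR_interval(s)
RR = 1094 ms = 1.094 s
HR = 60 / 1.094 = 54.84 bpm


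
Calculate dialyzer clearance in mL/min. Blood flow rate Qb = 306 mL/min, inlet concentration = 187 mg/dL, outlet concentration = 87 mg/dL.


K = Qb * (Cb_in - Cb_out) / Cb_in
K = 306 * (187 - 87) / 187
K = 163.6 mL/min


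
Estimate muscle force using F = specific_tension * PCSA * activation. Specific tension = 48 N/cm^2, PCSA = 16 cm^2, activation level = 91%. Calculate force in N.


F = sigma * PCSA * activation
F = 48 * 16 * 0.91
F = 698.9 N


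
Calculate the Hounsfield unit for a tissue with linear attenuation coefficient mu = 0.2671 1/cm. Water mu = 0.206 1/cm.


HU = ((mu_tissue - mu_water) / mu_water) * 1000
HU = ((0.2671 - 0.206) / 0.206) * 1000
HU = 296.6


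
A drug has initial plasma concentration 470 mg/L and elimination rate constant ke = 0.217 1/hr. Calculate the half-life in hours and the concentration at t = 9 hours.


t_half = ln(2) / ke = 0.693147 / 0.217 = 3.194 hr
C(t) = C0 * exp(-ke*t) = 470 * exp(-0.217*9)
C(9) = 66.67 mg/L


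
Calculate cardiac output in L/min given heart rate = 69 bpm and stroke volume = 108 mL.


CO = HR * SV
CO = 69 * 108 / 1000
CO = 7.452 L/min


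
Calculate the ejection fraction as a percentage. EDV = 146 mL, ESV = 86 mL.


SV = EDV - ESV = 146 - 86 = 60 mL
EF = SV/EDV * 100 = 60/146 * 100
EF = 41.1%


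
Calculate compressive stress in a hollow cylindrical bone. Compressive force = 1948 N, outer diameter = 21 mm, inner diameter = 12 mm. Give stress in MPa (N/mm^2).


A = pi*(r_o^2 - r_i^2)
r_o = 10.5 mm, r_i = 6 mm
A = 233.263 mm^2
sigma = F/A = 1948 / 233.263
sigma = 8.351 MPa


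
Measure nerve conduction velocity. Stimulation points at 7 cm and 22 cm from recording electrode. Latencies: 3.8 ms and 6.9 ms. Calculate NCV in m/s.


Distance = (22 - 7) / 100 = 0.15 m
dt = (6.9 - 3.8) / 1000 = 0.0031 s
NCV = dist / dt = 48.39 m/s


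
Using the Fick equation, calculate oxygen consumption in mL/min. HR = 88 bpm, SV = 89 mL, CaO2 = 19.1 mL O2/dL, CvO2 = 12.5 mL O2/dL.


CO = HR*SV = 88*89/1000 = 7.832 L/min
a-v O2 diff = 19.1 - 12.5 = 6.6 mL/dL
VO2 = CO * (CaO2-CvO2) * 10 dL/L
VO2 = 7.832 * 6.6 * 10
VO2 = 516.9 mL/min


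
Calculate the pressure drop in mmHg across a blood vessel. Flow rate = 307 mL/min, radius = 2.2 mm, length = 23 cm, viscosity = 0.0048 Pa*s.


dP = 8*mu*L*Q / (pi*r^4)
Q = 307 mL/min = 5.11667e-06 m^3/s
dP = 614.053 Pa = 614.053 / 133.322 mmHg = 4.606 mmHg


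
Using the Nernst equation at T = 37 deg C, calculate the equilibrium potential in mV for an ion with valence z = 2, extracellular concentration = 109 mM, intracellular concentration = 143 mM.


E = (RT/(zF)) * ln(C_out/C_in)
T = 37 + 273.15 = 310.15 K
E = (8.314 * 310.15 / (2 * 96485)) * ln(109/143)
E = -3.628 mV


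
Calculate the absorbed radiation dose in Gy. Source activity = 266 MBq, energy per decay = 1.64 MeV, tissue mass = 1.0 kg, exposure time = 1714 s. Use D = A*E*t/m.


A = 266 MBq = 2.6600e+08 Bq
E = 1.64 MeV = 2.62728e-13 J
D = A*E*t/m = 2.6600e+08*2.62728e-13*1714/1.0
D = 0.1198 Gy


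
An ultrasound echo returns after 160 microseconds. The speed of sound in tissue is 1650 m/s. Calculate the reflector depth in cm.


depth = c * t / 2
t = 160 us = 1.6000e-04 s
depth = 1650 * 1.6000e-04 / 2
depth = 0.132 m = 13.2 cm


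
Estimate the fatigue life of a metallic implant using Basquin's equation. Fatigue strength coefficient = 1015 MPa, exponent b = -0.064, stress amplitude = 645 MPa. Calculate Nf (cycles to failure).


sigma_a = sigma_f' * (2Nf)^b
2Nf = (sigma_a/sigma_f')^(1/b)
2Nf = (645/1015)^(1/-0.064)
2Nf = 1193.0575
Nf = 596.5


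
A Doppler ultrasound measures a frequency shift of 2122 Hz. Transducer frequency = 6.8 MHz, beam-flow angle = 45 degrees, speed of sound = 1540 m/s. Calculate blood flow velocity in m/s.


v = fd * c / (2 * f0 * cos(theta))
v = 2122 * 1540 / (2 * 6.8000e+06 * cos(45))
v = 0.3398 m/s


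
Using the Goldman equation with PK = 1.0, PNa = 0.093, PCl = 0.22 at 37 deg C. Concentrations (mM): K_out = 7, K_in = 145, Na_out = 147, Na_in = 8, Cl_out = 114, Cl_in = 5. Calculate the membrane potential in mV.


Vm = (RT/F)*ln((PK*Ko + PNa*Nao + PCl*Cli)/(PK*Ki + PNa*Nai + PCl*Clo))
Numer = 21.771, Denom = 170.824
Vm = -55.06 mV


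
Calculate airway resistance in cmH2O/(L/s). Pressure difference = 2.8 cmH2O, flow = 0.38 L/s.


R = dP / flow
R = 2.8 / 0.38
R = 7.368 cmH2O/(L/s)


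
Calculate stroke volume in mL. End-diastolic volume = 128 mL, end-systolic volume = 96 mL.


SV = EDV - ESV
SV = 128 - 96
SV = 32 mL


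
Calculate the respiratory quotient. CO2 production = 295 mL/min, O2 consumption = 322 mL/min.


RQ = VCO2 / VO2
RQ = 295 / 322
RQ = 0.9161


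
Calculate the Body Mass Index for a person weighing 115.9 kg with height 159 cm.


BMI = weight / height^2
height = 159 cm = 1.59 m
BMI = 115.9 / 1.59^2
BMI = 45.84 kg/m^2


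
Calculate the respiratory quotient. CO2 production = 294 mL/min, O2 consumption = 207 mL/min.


RQ = VCO2 / VO2
RQ = 294 / 207
RQ = 1.42


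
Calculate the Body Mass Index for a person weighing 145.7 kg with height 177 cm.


BMI = weight / height^2
height = 177 cm = 1.77 m
BMI = 145.7 / 1.77^2
BMI = 46.51 kg/m^2


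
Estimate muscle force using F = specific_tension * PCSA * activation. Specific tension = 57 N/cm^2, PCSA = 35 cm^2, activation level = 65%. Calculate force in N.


F = sigma * PCSA * activation
F = 57 * 35 * 0.65
F = 1297 N


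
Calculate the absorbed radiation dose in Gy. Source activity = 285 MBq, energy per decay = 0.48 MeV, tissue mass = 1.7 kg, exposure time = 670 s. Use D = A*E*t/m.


A = 285 MBq = 2.8500e+08 Bq
E = 0.48 MeV = 7.6896e-14 J
D = A*E*t/m = 2.8500e+08*7.6896e-14*670/1.7
D = 0.008637 Gy


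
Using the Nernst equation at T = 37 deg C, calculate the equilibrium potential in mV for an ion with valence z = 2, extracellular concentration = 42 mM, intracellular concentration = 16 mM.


E = (RT/(zF)) * ln(C_out/C_in)
T = 37 + 273.15 = 310.15 K
E = (8.314 * 310.15 / (2 * 96485)) * ln(42/16)
E = 12.9 mV


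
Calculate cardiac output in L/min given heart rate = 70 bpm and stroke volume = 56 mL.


CO = HR * SV
CO = 70 * 56 / 1000
CO = 3.92 L/min


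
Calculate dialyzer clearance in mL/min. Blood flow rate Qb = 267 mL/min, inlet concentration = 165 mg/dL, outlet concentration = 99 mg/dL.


K = Qb * (Cb_in - Cb_out) / Cb_in
K = 267 * (165 - 99) / 165
K = 106.8 mL/min


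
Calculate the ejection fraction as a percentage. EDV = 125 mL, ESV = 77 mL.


SV = EDV - ESV = 125 - 77 = 48 mL
EF = SV/EDV * 100 = 48/125 * 100
EF = 38.4%


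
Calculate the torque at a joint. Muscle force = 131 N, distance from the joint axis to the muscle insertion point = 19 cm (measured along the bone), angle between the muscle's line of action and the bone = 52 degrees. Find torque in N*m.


Torque = F * d * sin(theta)   (moment arm = d*sin(theta))
d = 19 cm = 0.19 m
Torque = 131 * 0.19 * sin(52)
Torque = 19.61 N*m


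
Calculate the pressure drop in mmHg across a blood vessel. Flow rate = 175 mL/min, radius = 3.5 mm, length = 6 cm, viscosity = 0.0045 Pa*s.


dP = 8*mu*L*Q / (pi*r^4)
Q = 175 mL/min = 2.91667e-06 m^3/s
dP = 13.3635 Pa = 13.3635 / 133.322 mmHg = 0.1002 mmHg


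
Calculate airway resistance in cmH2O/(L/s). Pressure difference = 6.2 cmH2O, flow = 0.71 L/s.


R = dP / flow
R = 6.2 / 0.71
R = 8.732 cmH2O/(L/s)


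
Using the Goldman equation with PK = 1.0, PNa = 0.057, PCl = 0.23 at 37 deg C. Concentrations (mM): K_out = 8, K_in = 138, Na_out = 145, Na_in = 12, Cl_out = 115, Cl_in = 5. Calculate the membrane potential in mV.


Vm = (RT/F)*ln((PK*Ko + PNa*Nao + PCl*Cli)/(PK*Ki + PNa*Nai + PCl*Clo))
Numer = 17.415, Denom = 165.134
Vm = -60.12 mV


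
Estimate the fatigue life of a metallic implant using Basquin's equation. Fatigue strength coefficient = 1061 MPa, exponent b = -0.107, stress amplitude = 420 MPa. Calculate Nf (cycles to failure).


sigma_a = sigma_f' * (2Nf)^b
2Nf = (sigma_a/sigma_f')^(1/b)
2Nf = (420/1061)^(1/-0.107)
2Nf = 5772.5189
Nf = 2886


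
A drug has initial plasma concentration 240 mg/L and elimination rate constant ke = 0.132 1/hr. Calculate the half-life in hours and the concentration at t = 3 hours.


t_half = ln(2) / ke = 0.693147 / 0.132 = 5.251 hr
C(t) = C0 * exp(-ke*t) = 240 * exp(-0.132*3)
C(3) = 161.5 mg/L
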